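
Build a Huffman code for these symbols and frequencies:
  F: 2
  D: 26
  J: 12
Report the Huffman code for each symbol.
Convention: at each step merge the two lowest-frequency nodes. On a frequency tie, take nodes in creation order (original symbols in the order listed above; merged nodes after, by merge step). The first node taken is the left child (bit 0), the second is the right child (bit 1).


Huffman tree construction:
Step 1: Merge F(2) + J(12) = 14
Step 2: Merge (F+J)(14) + D(26) = 40
Read each symbol's code off the tree from the root (left child = 0, right child = 1).

Codes:
  F: 00 (length 2)
  D: 1 (length 1)
  J: 01 (length 2)
Average code length: 54/40 = 1.3500 bits/symbol


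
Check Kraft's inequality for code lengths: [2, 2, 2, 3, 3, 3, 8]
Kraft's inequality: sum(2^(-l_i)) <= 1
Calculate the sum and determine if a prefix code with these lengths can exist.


Sum = 2^(-2) + 2^(-2) + 2^(-2) + 2^(-3) + 2^(-3) + 2^(-3) + 2^(-8)
    = 0.25 + 0.25 + 0.25 + 0.125 + 0.125 + 0.125 + 0.00390625
    = 289/256 = 1.12890625
Since 1.12890625 > 1, Kraft's inequality is NOT satisfied.
A prefix code with these lengths CANNOT exist.

Kraft sum = 1.12890625. Not satisfied.


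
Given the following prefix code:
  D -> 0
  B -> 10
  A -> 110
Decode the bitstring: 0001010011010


Decoding step by step:
Bits 0 -> D
Bits 0 -> D
Bits 0 -> D
Bits 10 -> B
Bits 10 -> B
Bits 0 -> D
Bits 110 -> A
Bits 10 -> B


Decoded message: DDDBBDAB


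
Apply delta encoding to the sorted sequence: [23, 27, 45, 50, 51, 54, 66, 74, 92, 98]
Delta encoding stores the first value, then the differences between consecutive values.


First value: 23
Deltas:
  27 - 23 = 4
  45 - 27 = 18
  50 - 45 = 5
  51 - 50 = 1
  54 - 51 = 3
  66 - 54 = 12
  74 - 66 = 8
  92 - 74 = 18
  98 - 92 = 6


Delta encoded: [23, 4, 18, 5, 1, 3, 12, 8, 18, 6]


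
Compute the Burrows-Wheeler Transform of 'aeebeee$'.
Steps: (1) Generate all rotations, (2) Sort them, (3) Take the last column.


Rotations (sorted):
  0: $aeebeee -> last char: e
  1: aeebeee$ -> last char: $
  2: beee$aee -> last char: e
  3: e$aeebee -> last char: e
  4: ebeee$ae -> last char: e
  5: ee$aeebe -> last char: e
  6: eebeee$a -> last char: a
  7: eee$aeeb -> last char: b


BWT = e$eeeeab


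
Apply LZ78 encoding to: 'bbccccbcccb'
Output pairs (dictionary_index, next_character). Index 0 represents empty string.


LZ78 encoding steps:
Dictionary: {0: ''}
Step 1: w='' (idx 0), next='b' -> output (0, 'b'), add 'b' as idx 1
Step 2: w='b' (idx 1), next='c' -> output (1, 'c'), add 'bc' as idx 2
Step 3: w='' (idx 0), next='c' -> output (0, 'c'), add 'c' as idx 3
Step 4: w='c' (idx 3), next='c' -> output (3, 'c'), add 'cc' as idx 4
Step 5: w='bc' (idx 2), next='c' -> output (2, 'c'), add 'bcc' as idx 5
Step 6: w='c' (idx 3), next='b' -> output (3, 'b'), add 'cb' as idx 6


Encoded: [(0, 'b'), (1, 'c'), (0, 'c'), (3, 'c'), (2, 'c'), (3, 'b')]


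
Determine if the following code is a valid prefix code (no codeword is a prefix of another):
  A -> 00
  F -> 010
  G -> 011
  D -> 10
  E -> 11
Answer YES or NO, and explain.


Checking each pair (does one codeword prefix another?):
  A='00' vs F='010': no prefix
  A='00' vs G='011': no prefix
  A='00' vs D='10': no prefix
  A='00' vs E='11': no prefix
  F='010' vs A='00': no prefix
  F='010' vs G='011': no prefix
  F='010' vs D='10': no prefix
  F='010' vs E='11': no prefix
  G='011' vs A='00': no prefix
  G='011' vs F='010': no prefix
  G='011' vs D='10': no prefix
  G='011' vs E='11': no prefix
  D='10' vs A='00': no prefix
  D='10' vs F='010': no prefix
  D='10' vs G='011': no prefix
  D='10' vs E='11': no prefix
  E='11' vs A='00': no prefix
  E='11' vs F='010': no prefix
  E='11' vs G='011': no prefix
  E='11' vs D='10': no prefix
No violation found over all pairs.

YES -- this is a valid prefix code. No codeword is a prefix of any other codeword.


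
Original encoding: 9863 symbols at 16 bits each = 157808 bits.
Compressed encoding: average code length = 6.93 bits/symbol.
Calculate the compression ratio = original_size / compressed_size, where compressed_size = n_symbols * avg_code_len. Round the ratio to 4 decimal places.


original_size = n_symbols * orig_bits = 9863 * 16 = 157808 bits
compressed_size = n_symbols * avg_code_len = 9863 * 6.93 = 68350.59 bits
ratio = original_size / compressed_size = 157808 / 68350.59 = 2.3088

Compression ratio = 2.3088


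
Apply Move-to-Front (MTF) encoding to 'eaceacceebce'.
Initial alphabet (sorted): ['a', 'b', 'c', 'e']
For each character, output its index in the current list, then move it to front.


MTF encoding:
'e': index 3 in ['a', 'b', 'c', 'e'] -> ['e', 'a', 'b', 'c']
'a': index 1 in ['e', 'a', 'b', 'c'] -> ['a', 'e', 'b', 'c']
'c': index 3 in ['a', 'e', 'b', 'c'] -> ['c', 'a', 'e', 'b']
'e': index 2 in ['c', 'a', 'e', 'b'] -> ['e', 'c', 'a', 'b']
'a': index 2 in ['e', 'c', 'a', 'b'] -> ['a', 'e', 'c', 'b']
'c': index 2 in ['a', 'e', 'c', 'b'] -> ['c', 'a', 'e', 'b']
'c': index 0 in ['c', 'a', 'e', 'b'] -> ['c', 'a', 'e', 'b']
'e': index 2 in ['c', 'a', 'e', 'b'] -> ['e', 'c', 'a', 'b']
'e': index 0 in ['e', 'c', 'a', 'b'] -> ['e', 'c', 'a', 'b']
'b': index 3 in ['e', 'c', 'a', 'b'] -> ['b', 'e', 'c', 'a']
'c': index 2 in ['b', 'e', 'c', 'a'] -> ['c', 'b', 'e', 'a']
'e': index 2 in ['c', 'b', 'e', 'a'] -> ['e', 'c', 'b', 'a']


Output: [3, 1, 3, 2, 2, 2, 0, 2, 0, 3, 2, 2]


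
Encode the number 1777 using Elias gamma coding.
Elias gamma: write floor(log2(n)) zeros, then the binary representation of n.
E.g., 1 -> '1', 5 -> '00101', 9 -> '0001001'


num_bits = floor(log2(1777)) + 1 = 11
leading_zeros = num_bits - 1 = 10
binary(1777) = 11011110001

Elias gamma(1777) = '0000000000' + '11011110001' = 000000000011011110001 (21 bits)


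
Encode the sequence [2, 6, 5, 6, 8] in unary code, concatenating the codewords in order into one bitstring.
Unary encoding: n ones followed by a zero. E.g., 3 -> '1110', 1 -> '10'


Encode each number as n ones followed by a terminating 0:
  2 -> 110 (3 bits)
  6 -> 1111110 (7 bits)
  5 -> 111110 (6 bits)
  6 -> 1111110 (7 bits)
  8 -> 111111110 (9 bits)
Total length = 3 + 7 + 6 + 7 + 9 = 32 bits.

Unary([2, 6, 5, 6, 8]) = 11011111101111101111110111111110 (32 bits)


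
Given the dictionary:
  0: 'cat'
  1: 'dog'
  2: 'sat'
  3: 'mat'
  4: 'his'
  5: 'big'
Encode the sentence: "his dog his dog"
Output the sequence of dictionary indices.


Look up each word in the dictionary:
  'his' -> 4
  'dog' -> 1
  'his' -> 4
  'dog' -> 1

Encoded: [4, 1, 4, 1]


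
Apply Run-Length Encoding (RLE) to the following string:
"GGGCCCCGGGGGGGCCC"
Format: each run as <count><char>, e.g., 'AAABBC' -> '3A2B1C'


Scanning runs left to right:
  i=0: run of 'G' x 3 -> '3G'
  i=3: run of 'C' x 4 -> '4C'
  i=7: run of 'G' x 7 -> '7G'
  i=14: run of 'C' x 3 -> '3C'

RLE = 3G4C7G3C


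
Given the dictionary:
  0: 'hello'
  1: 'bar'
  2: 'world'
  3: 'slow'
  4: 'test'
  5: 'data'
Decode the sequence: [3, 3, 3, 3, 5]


Look up each index in the dictionary:
  3 -> 'slow'
  3 -> 'slow'
  3 -> 'slow'
  3 -> 'slow'
  5 -> 'data'

Decoded: "slow slow slow slow data"


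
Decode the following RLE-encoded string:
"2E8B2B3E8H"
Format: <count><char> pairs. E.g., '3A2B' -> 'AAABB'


Expanding each <count><char> pair:
  2E -> 'EE'
  8B -> 'BBBBBBBB'
  2B -> 'BB'
  3E -> 'EEE'
  8H -> 'HHHHHHHH'

Decoded = EEBBBBBBBBBBEEEHHHHHHHH


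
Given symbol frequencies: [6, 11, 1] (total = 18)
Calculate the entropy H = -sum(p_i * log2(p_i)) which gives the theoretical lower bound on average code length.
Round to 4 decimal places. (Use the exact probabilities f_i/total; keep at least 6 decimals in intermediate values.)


Per-symbol terms -p_i * log2(p_i) with p_i = f_i/18:
  p = 6/18 = 0.333333: log2(p) = -1.584963, -p*log2(p) = 0.528321
  p = 11/18 = 0.611111: log2(p) = -0.710493, -p*log2(p) = 0.434190
  p = 1/18 = 0.055556: log2(p) = -4.169925, -p*log2(p) = 0.231663
H = 0.528321 + 0.434190 + 0.231663 = 1.194174

H = 1.1942 bits/symbol


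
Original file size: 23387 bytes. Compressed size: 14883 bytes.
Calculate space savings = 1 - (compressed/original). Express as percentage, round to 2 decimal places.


ratio = compressed/original = 14883/23387 = 0.636379
savings = 1 - ratio = 1 - 0.636379 = 0.363621
as a percentage: 0.363621 * 100 = 36.36%

Space savings = 1 - 14883/23387 = 36.36%


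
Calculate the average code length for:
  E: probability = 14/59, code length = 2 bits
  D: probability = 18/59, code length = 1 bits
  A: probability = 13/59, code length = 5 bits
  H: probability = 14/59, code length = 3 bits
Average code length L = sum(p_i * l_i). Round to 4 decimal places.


Weighted contributions p_i * l_i:
  E: (14/59) * 2 = 28/59
  D: (18/59) * 1 = 18/59
  A: (13/59) * 5 = 65/59
  H: (14/59) * 3 = 42/59
Sum = (28 + 18 + 65 + 42)/59 = 153/59

L = 153/59 = 2.5932 bits/symbol


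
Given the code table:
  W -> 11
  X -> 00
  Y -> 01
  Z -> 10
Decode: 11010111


Decoding:
11 -> W
01 -> Y
01 -> Y
11 -> W


Result: WYYW


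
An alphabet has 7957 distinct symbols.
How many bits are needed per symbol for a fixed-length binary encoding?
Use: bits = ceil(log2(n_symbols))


log2(7957) = 12.958
Bracket: 2^12 = 4096 < 7957 <= 2^13 = 8192
So ceil(log2(7957)) = 13

bits = ceil(log2(7957)) = ceil(12.958) = 13 bits


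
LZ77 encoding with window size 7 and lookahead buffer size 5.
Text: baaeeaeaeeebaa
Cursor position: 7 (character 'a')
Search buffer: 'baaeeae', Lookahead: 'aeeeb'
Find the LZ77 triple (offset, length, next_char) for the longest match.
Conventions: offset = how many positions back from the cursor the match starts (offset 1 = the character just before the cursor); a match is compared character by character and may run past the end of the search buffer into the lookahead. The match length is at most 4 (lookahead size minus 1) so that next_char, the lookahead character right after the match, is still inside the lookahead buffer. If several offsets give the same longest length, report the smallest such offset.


Try each offset into the search buffer:
  offset=1 (pos 6, char 'e'): match length 0
  offset=2 (pos 5, char 'a'): match length 2
  offset=3 (pos 4, char 'e'): match length 0
  offset=4 (pos 3, char 'e'): match length 0
  offset=5 (pos 2, char 'a'): match length 3
  offset=6 (pos 1, char 'a'): match length 1
  offset=7 (pos 0, char 'b'): match length 0
Longest match has length 3 at offset 5.
next_char = character at position 7 + 3 = 10 -> 'e'

Best match: offset=5, length=3 (matching 'aee' starting at position 2)
LZ77 triple: (5, 3, 'e')


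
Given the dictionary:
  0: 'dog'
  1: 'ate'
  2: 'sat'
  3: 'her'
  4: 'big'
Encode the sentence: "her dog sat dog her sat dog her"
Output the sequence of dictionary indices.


Look up each word in the dictionary:
  'her' -> 3
  'dog' -> 0
  'sat' -> 2
  'dog' -> 0
  'her' -> 3
  'sat' -> 2
  'dog' -> 0
  'her' -> 3

Encoded: [3, 0, 2, 0, 3, 2, 0, 3]


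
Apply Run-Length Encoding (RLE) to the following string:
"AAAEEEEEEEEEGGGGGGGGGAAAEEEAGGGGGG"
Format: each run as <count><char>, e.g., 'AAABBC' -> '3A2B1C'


Scanning runs left to right:
  i=0: run of 'A' x 3 -> '3A'
  i=3: run of 'E' x 9 -> '9E'
  i=12: run of 'G' x 9 -> '9G'
  i=21: run of 'A' x 3 -> '3A'
  i=24: run of 'E' x 3 -> '3E'
  i=27: run of 'A' x 1 -> '1A'
  i=28: run of 'G' x 6 -> '6G'

RLE = 3A9E9G3A3E1A6G


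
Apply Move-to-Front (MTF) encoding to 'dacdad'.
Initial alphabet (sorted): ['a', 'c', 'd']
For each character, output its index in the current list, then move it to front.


MTF encoding:
'd': index 2 in ['a', 'c', 'd'] -> ['d', 'a', 'c']
'a': index 1 in ['d', 'a', 'c'] -> ['a', 'd', 'c']
'c': index 2 in ['a', 'd', 'c'] -> ['c', 'a', 'd']
'd': index 2 in ['c', 'a', 'd'] -> ['d', 'c', 'a']
'a': index 2 in ['d', 'c', 'a'] -> ['a', 'd', 'c']
'd': index 1 in ['a', 'd', 'c'] -> ['d', 'a', 'c']


Output: [2, 1, 2, 2, 2, 1]


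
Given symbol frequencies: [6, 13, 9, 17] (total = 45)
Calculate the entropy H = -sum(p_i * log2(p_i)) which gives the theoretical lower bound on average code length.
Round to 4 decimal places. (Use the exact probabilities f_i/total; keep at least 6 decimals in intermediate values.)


Per-symbol terms -p_i * log2(p_i) with p_i = f_i/45:
  p = 6/45 = 0.133333: log2(p) = -2.906891, -p*log2(p) = 0.387585
  p = 13/45 = 0.288889: log2(p) = -1.791413, -p*log2(p) = 0.517519
  p = 9/45 = 0.200000: log2(p) = -2.321928, -p*log2(p) = 0.464386
  p = 17/45 = 0.377778: log2(p) = -1.404390, -p*log2(p) = 0.530547
H = 0.387585 + 0.517519 + 0.464386 + 0.530547 = 1.900037

H = 1.9 bits/symbol


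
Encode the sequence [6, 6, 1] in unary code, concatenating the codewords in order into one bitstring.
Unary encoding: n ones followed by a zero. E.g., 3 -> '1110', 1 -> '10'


Encode each number as n ones followed by a terminating 0:
  6 -> 1111110 (7 bits)
  6 -> 1111110 (7 bits)
  1 -> 10 (2 bits)
Total length = 7 + 7 + 2 = 16 bits.

Unary([6, 6, 1]) = 1111110111111010 (16 bits)


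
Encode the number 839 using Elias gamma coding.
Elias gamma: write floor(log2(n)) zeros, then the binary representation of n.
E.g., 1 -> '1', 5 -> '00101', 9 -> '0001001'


num_bits = floor(log2(839)) + 1 = 10
leading_zeros = num_bits - 1 = 9
binary(839) = 1101000111

Elias gamma(839) = '000000000' + '1101000111' = 0000000001101000111 (19 bits)


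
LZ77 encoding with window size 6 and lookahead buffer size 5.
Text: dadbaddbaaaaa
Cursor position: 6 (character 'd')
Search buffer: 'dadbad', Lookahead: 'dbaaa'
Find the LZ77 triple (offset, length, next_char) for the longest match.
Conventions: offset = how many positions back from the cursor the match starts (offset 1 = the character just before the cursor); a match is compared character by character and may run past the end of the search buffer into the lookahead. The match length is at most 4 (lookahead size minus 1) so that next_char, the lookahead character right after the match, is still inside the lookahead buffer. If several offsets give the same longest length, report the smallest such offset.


Try each offset into the search buffer:
  offset=1 (pos 5, char 'd'): match length 1
  offset=2 (pos 4, char 'a'): match length 0
  offset=3 (pos 3, char 'b'): match length 0
  offset=4 (pos 2, char 'd'): match length 3
  offset=5 (pos 1, char 'a'): match length 0
  offset=6 (pos 0, char 'd'): match length 1
Longest match has length 3 at offset 4.
next_char = character at position 6 + 3 = 9 -> 'a'

Best match: offset=4, length=3 (matching 'dba' starting at position 2)
LZ77 triple: (4, 3, 'a')


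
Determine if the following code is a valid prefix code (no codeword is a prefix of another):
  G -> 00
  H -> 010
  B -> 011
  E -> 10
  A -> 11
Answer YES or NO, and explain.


Checking each pair (does one codeword prefix another?):
  G='00' vs H='010': no prefix
  G='00' vs B='011': no prefix
  G='00' vs E='10': no prefix
  G='00' vs A='11': no prefix
  H='010' vs G='00': no prefix
  H='010' vs B='011': no prefix
  H='010' vs E='10': no prefix
  H='010' vs A='11': no prefix
  B='011' vs G='00': no prefix
  B='011' vs H='010': no prefix
  B='011' vs E='10': no prefix
  B='011' vs A='11': no prefix
  E='10' vs G='00': no prefix
  E='10' vs H='010': no prefix
  E='10' vs B='011': no prefix
  E='10' vs A='11': no prefix
  A='11' vs G='00': no prefix
  A='11' vs H='010': no prefix
  A='11' vs B='011': no prefix
  A='11' vs E='10': no prefix
No violation found over all pairs.

YES -- this is a valid prefix code. No codeword is a prefix of any other codeword.


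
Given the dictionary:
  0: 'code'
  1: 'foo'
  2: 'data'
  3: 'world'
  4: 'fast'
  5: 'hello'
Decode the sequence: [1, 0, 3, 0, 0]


Look up each index in the dictionary:
  1 -> 'foo'
  0 -> 'code'
  3 -> 'world'
  0 -> 'code'
  0 -> 'code'

Decoded: "foo code world code code"


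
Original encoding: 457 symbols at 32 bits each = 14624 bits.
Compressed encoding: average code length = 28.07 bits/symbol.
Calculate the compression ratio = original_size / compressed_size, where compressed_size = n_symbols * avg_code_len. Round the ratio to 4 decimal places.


original_size = n_symbols * orig_bits = 457 * 32 = 14624 bits
compressed_size = n_symbols * avg_code_len = 457 * 28.07 = 12827.99 bits
ratio = original_size / compressed_size = 14624 / 12827.99 = 1.14

Compression ratio = 1.14


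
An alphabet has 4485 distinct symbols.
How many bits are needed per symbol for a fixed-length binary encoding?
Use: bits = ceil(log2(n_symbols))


log2(4485) = 12.1309
Bracket: 2^12 = 4096 < 4485 <= 2^13 = 8192
So ceil(log2(4485)) = 13

bits = ceil(log2(4485)) = ceil(12.1309) = 13 bits


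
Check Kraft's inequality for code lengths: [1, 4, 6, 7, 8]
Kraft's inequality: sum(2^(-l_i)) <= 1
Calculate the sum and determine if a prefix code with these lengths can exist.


Sum = 2^(-1) + 2^(-4) + 2^(-6) + 2^(-7) + 2^(-8)
    = 0.5 + 0.0625 + 0.015625 + 0.0078125 + 0.00390625
    = 151/256 = 0.58984375
Since 0.58984375 <= 1, Kraft's inequality IS satisfied.
A prefix code with these lengths CAN exist.

Kraft sum = 0.58984375. Satisfied.


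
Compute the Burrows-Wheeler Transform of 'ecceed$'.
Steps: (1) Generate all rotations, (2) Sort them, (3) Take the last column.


Rotations (sorted):
  0: $ecceed -> last char: d
  1: cceed$e -> last char: e
  2: ceed$ec -> last char: c
  3: d$eccee -> last char: e
  4: ecceed$ -> last char: $
  5: ed$ecce -> last char: e
  6: eed$ecc -> last char: c


BWT = dece$ec


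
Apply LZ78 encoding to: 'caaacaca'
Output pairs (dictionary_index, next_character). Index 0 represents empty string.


LZ78 encoding steps:
Dictionary: {0: ''}
Step 1: w='' (idx 0), next='c' -> output (0, 'c'), add 'c' as idx 1
Step 2: w='' (idx 0), next='a' -> output (0, 'a'), add 'a' as idx 2
Step 3: w='a' (idx 2), next='a' -> output (2, 'a'), add 'aa' as idx 3
Step 4: w='c' (idx 1), next='a' -> output (1, 'a'), add 'ca' as idx 4
Step 5: w='ca' (idx 4), end of input -> output (4, '')


Encoded: [(0, 'c'), (0, 'a'), (2, 'a'), (1, 'a'), (4, '')]


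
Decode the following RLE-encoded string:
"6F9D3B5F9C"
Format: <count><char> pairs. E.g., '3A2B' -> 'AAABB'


Expanding each <count><char> pair:
  6F -> 'FFFFFF'
  9D -> 'DDDDDDDDD'
  3B -> 'BBB'
  5F -> 'FFFFF'
  9C -> 'CCCCCCCCC'

Decoded = FFFFFFDDDDDDDDDBBBFFFFFCCCCCCCCC


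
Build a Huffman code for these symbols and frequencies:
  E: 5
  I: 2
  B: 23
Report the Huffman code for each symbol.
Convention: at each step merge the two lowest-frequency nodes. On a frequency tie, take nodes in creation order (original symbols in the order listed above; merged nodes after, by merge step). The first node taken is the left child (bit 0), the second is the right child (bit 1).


Huffman tree construction:
Step 1: Merge I(2) + E(5) = 7
Step 2: Merge (I+E)(7) + B(23) = 30
Read each symbol's code off the tree from the root (left child = 0, right child = 1).

Codes:
  E: 01 (length 2)
  I: 00 (length 2)
  B: 1 (length 1)
Average code length: 37/30 = 1.2333 bits/symbol


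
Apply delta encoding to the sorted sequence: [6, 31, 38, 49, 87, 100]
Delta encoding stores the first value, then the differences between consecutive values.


First value: 6
Deltas:
  31 - 6 = 25
  38 - 31 = 7
  49 - 38 = 11
  87 - 49 = 38
  100 - 87 = 13


Delta encoded: [6, 25, 7, 11, 38, 13]


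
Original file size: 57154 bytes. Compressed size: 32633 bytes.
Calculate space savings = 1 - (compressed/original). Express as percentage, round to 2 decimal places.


ratio = compressed/original = 32633/57154 = 0.570966
savings = 1 - ratio = 1 - 0.570966 = 0.429034
as a percentage: 0.429034 * 100 = 42.9%

Space savings = 1 - 32633/57154 = 42.9%


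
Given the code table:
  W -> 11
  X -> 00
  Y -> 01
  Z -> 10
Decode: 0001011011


Decoding:
00 -> X
01 -> Y
01 -> Y
10 -> Z
11 -> W


Result: XYYZW


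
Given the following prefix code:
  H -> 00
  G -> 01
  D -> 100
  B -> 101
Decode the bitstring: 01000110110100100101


Decoding step by step:
Bits 01 -> G
Bits 00 -> H
Bits 01 -> G
Bits 101 -> B
Bits 101 -> B
Bits 00 -> H
Bits 100 -> D
Bits 101 -> B


Decoded message: GHGBBHDB


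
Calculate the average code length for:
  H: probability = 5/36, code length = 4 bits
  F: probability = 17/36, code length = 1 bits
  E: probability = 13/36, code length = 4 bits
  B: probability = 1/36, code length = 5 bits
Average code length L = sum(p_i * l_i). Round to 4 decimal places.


Weighted contributions p_i * l_i:
  H: (5/36) * 4 = 20/36
  F: (17/36) * 1 = 17/36
  E: (13/36) * 4 = 52/36
  B: (1/36) * 5 = 5/36
Sum = (20 + 17 + 52 + 5)/36 = 94/36

L = 94/36 = 2.6111 bits/symbol


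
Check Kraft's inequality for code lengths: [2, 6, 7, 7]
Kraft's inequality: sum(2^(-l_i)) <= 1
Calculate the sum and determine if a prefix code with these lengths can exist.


Sum = 2^(-2) + 2^(-6) + 2^(-7) + 2^(-7)
    = 0.25 + 0.015625 + 0.0078125 + 0.0078125
    = 36/128 = 0.28125
Since 0.28125 <= 1, Kraft's inequality IS satisfied.
A prefix code with these lengths CAN exist.

Kraft sum = 0.28125. Satisfied.


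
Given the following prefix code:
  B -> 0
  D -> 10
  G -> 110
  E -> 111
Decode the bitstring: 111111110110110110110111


Decoding step by step:
Bits 111 -> E
Bits 111 -> E
Bits 110 -> G
Bits 110 -> G
Bits 110 -> G
Bits 110 -> G
Bits 110 -> G
Bits 111 -> E


Decoded message: EEGGGGGE


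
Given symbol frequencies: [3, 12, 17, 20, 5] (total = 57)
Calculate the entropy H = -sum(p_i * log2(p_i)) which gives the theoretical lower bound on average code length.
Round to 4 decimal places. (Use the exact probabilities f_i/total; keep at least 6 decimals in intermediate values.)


Per-symbol terms -p_i * log2(p_i) with p_i = f_i/57:
  p = 3/57 = 0.052632: log2(p) = -4.247928, -p*log2(p) = 0.223575
  p = 12/57 = 0.210526: log2(p) = -2.247928, -p*log2(p) = 0.473248
  p = 17/57 = 0.298246: log2(p) = -1.745427, -p*log2(p) = 0.520566
  p = 20/57 = 0.350877: log2(p) = -1.510962, -p*log2(p) = 0.530162
  p = 5/57 = 0.087719: log2(p) = -3.510962, -p*log2(p) = 0.307979
H = 0.223575 + 0.473248 + 0.520566 + 0.530162 + 0.307979 = 2.055530

H = 2.0555 bits/symbol


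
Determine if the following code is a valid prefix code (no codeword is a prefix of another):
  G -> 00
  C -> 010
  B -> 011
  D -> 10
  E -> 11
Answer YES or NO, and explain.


Checking each pair (does one codeword prefix another?):
  G='00' vs C='010': no prefix
  G='00' vs B='011': no prefix
  G='00' vs D='10': no prefix
  G='00' vs E='11': no prefix
  C='010' vs G='00': no prefix
  C='010' vs B='011': no prefix
  C='010' vs D='10': no prefix
  C='010' vs E='11': no prefix
  B='011' vs G='00': no prefix
  B='011' vs C='010': no prefix
  B='011' vs D='10': no prefix
  B='011' vs E='11': no prefix
  D='10' vs G='00': no prefix
  D='10' vs C='010': no prefix
  D='10' vs B='011': no prefix
  D='10' vs E='11': no prefix
  E='11' vs G='00': no prefix
  E='11' vs C='010': no prefix
  E='11' vs B='011': no prefix
  E='11' vs D='10': no prefix
No violation found over all pairs.

YES -- this is a valid prefix code. No codeword is a prefix of any other codeword.


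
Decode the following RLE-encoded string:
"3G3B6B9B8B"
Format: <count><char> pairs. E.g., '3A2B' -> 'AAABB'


Expanding each <count><char> pair:
  3G -> 'GGG'
  3B -> 'BBB'
  6B -> 'BBBBBB'
  9B -> 'BBBBBBBBB'
  8B -> 'BBBBBBBB'

Decoded = GGGBBBBBBBBBBBBBBBBBBBBBBBBBB


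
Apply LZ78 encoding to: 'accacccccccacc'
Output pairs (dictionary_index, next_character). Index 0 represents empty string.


LZ78 encoding steps:
Dictionary: {0: ''}
Step 1: w='' (idx 0), next='a' -> output (0, 'a'), add 'a' as idx 1
Step 2: w='' (idx 0), next='c' -> output (0, 'c'), add 'c' as idx 2
Step 3: w='c' (idx 2), next='a' -> output (2, 'a'), add 'ca' as idx 3
Step 4: w='c' (idx 2), next='c' -> output (2, 'c'), add 'cc' as idx 4
Step 5: w='cc' (idx 4), next='c' -> output (4, 'c'), add 'ccc' as idx 5
Step 6: w='cc' (idx 4), next='a' -> output (4, 'a'), add 'cca' as idx 6
Step 7: w='cc' (idx 4), end of input -> output (4, '')


Encoded: [(0, 'a'), (0, 'c'), (2, 'a'), (2, 'c'), (4, 'c'), (4, 'a'), (4, '')]


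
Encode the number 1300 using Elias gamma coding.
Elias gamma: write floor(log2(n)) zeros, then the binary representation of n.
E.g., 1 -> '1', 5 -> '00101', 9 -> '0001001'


num_bits = floor(log2(1300)) + 1 = 11
leading_zeros = num_bits - 1 = 10
binary(1300) = 10100010100

Elias gamma(1300) = '0000000000' + '10100010100' = 000000000010100010100 (21 bits)


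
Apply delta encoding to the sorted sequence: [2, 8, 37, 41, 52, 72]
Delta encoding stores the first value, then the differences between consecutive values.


First value: 2
Deltas:
  8 - 2 = 6
  37 - 8 = 29
  41 - 37 = 4
  52 - 41 = 11
  72 - 52 = 20


Delta encoded: [2, 6, 29, 4, 11, 20]


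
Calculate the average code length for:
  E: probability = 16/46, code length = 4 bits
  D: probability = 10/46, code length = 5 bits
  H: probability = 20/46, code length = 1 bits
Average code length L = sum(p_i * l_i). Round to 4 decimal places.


Weighted contributions p_i * l_i:
  E: (16/46) * 4 = 64/46
  D: (10/46) * 5 = 50/46
  H: (20/46) * 1 = 20/46
Sum = (64 + 50 + 20)/46 = 134/46

L = 134/46 = 2.9130 bits/symbol


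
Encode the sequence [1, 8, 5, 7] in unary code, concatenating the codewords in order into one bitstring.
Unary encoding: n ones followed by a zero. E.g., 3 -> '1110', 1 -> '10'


Encode each number as n ones followed by a terminating 0:
  1 -> 10 (2 bits)
  8 -> 111111110 (9 bits)
  5 -> 111110 (6 bits)
  7 -> 11111110 (8 bits)
Total length = 2 + 9 + 6 + 8 = 25 bits.

Unary([1, 8, 5, 7]) = 1011111111011111011111110 (25 bits)


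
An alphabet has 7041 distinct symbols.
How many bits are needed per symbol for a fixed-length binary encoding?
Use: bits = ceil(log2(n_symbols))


log2(7041) = 12.7816
Bracket: 2^12 = 4096 < 7041 <= 2^13 = 8192
So ceil(log2(7041)) = 13

bits = ceil(log2(7041)) = ceil(12.7816) = 13 bits


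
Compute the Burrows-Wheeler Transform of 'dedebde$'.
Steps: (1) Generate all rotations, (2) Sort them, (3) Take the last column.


Rotations (sorted):
  0: $dedebde -> last char: e
  1: bde$dede -> last char: e
  2: de$dedeb -> last char: b
  3: debde$de -> last char: e
  4: dedebde$ -> last char: $
  5: e$dedebd -> last char: d
  6: ebde$ded -> last char: d
  7: edebde$d -> last char: d


BWT = eebe$ddd


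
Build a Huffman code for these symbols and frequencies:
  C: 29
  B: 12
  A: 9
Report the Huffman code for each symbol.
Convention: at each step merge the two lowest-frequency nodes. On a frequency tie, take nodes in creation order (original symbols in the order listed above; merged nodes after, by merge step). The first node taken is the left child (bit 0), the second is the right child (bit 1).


Huffman tree construction:
Step 1: Merge A(9) + B(12) = 21
Step 2: Merge (A+B)(21) + C(29) = 50
Read each symbol's code off the tree from the root (left child = 0, right child = 1).

Codes:
  C: 1 (length 1)
  B: 01 (length 2)
  A: 00 (length 2)
Average code length: 71/50 = 1.4200 bits/symbol


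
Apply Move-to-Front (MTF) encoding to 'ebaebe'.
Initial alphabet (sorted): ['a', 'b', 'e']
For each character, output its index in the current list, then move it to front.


MTF encoding:
'e': index 2 in ['a', 'b', 'e'] -> ['e', 'a', 'b']
'b': index 2 in ['e', 'a', 'b'] -> ['b', 'e', 'a']
'a': index 2 in ['b', 'e', 'a'] -> ['a', 'b', 'e']
'e': index 2 in ['a', 'b', 'e'] -> ['e', 'a', 'b']
'b': index 2 in ['e', 'a', 'b'] -> ['b', 'e', 'a']
'e': index 1 in ['b', 'e', 'a'] -> ['e', 'b', 'a']


Output: [2, 2, 2, 2, 2, 1]


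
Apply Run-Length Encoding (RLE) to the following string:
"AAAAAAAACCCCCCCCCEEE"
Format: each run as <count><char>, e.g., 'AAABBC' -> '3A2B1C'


Scanning runs left to right:
  i=0: run of 'A' x 8 -> '8A'
  i=8: run of 'C' x 9 -> '9C'
  i=17: run of 'E' x 3 -> '3E'

RLE = 8A9C3E


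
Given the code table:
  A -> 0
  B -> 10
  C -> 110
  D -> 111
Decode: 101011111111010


Decoding:
10 -> B
10 -> B
111 -> D
111 -> D
110 -> C
10 -> B


Result: BBDDCB


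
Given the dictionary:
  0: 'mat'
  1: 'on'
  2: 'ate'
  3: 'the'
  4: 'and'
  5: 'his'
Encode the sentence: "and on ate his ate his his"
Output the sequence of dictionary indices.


Look up each word in the dictionary:
  'and' -> 4
  'on' -> 1
  'ate' -> 2
  'his' -> 5
  'ate' -> 2
  'his' -> 5
  'his' -> 5

Encoded: [4, 1, 2, 5, 2, 5, 5]


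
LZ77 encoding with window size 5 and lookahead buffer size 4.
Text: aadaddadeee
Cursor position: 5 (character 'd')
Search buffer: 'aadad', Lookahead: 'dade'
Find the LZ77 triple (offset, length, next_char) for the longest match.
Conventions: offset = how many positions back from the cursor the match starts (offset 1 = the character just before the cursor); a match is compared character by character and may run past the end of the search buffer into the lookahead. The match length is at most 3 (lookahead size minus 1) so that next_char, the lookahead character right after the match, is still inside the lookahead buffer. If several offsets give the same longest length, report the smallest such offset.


Try each offset into the search buffer:
  offset=1 (pos 4, char 'd'): match length 1
  offset=2 (pos 3, char 'a'): match length 0
  offset=3 (pos 2, char 'd'): match length 3
  offset=4 (pos 1, char 'a'): match length 0
  offset=5 (pos 0, char 'a'): match length 0
Longest match has length 3 at offset 3.
next_char = character at position 5 + 3 = 8 -> 'e'

Best match: offset=3, length=3 (matching 'dad' starting at position 2)
LZ77 triple: (3, 3, 'e')


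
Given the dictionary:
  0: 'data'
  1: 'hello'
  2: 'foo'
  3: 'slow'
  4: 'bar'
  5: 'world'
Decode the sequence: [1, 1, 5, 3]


Look up each index in the dictionary:
  1 -> 'hello'
  1 -> 'hello'
  5 -> 'world'
  3 -> 'slow'

Decoded: "hello hello world slow"


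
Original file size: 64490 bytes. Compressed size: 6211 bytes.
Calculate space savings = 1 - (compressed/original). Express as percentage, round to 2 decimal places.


ratio = compressed/original = 6211/64490 = 0.09631
savings = 1 - ratio = 1 - 0.09631 = 0.90369
as a percentage: 0.90369 * 100 = 90.37%

Space savings = 1 - 6211/64490 = 90.37%


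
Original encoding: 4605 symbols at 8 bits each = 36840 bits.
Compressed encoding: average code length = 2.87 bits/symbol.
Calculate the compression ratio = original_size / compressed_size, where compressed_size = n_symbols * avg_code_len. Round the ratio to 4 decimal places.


original_size = n_symbols * orig_bits = 4605 * 8 = 36840 bits
compressed_size = n_symbols * avg_code_len = 4605 * 2.87 = 13216.35 bits
ratio = original_size / compressed_size = 36840 / 13216.35 = 2.7875

Compression ratio = 2.7875


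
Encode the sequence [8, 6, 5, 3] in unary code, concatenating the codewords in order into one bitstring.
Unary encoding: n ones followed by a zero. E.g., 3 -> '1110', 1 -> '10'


Encode each number as n ones followed by a terminating 0:
  8 -> 111111110 (9 bits)
  6 -> 1111110 (7 bits)
  5 -> 111110 (6 bits)
  3 -> 1110 (4 bits)
Total length = 9 + 7 + 6 + 4 = 26 bits.

Unary([8, 6, 5, 3]) = 11111111011111101111101110 (26 bits)


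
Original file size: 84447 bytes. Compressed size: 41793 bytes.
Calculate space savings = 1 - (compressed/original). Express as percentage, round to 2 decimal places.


ratio = compressed/original = 41793/84447 = 0.494902
savings = 1 - ratio = 1 - 0.494902 = 0.505098
as a percentage: 0.505098 * 100 = 50.51%

Space savings = 1 - 41793/84447 = 50.51%


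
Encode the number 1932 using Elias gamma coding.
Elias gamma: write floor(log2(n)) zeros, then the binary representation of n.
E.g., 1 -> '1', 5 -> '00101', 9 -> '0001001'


num_bits = floor(log2(1932)) + 1 = 11
leading_zeros = num_bits - 1 = 10
binary(1932) = 11110001100

Elias gamma(1932) = '0000000000' + '11110001100' = 000000000011110001100 (21 bits)


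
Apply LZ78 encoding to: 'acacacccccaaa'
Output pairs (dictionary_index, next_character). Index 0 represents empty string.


LZ78 encoding steps:
Dictionary: {0: ''}
Step 1: w='' (idx 0), next='a' -> output (0, 'a'), add 'a' as idx 1
Step 2: w='' (idx 0), next='c' -> output (0, 'c'), add 'c' as idx 2
Step 3: w='a' (idx 1), next='c' -> output (1, 'c'), add 'ac' as idx 3
Step 4: w='ac' (idx 3), next='c' -> output (3, 'c'), add 'acc' as idx 4
Step 5: w='c' (idx 2), next='c' -> output (2, 'c'), add 'cc' as idx 5
Step 6: w='c' (idx 2), next='a' -> output (2, 'a'), add 'ca' as idx 6
Step 7: w='a' (idx 1), next='a' -> output (1, 'a'), add 'aa' as idx 7


Encoded: [(0, 'a'), (0, 'c'), (1, 'c'), (3, 'c'), (2, 'c'), (2, 'a'), (1, 'a')]


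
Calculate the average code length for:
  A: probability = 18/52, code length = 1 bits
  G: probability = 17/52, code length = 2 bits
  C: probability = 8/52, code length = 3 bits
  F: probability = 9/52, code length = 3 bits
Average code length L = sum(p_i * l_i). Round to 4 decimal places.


Weighted contributions p_i * l_i:
  A: (18/52) * 1 = 18/52
  G: (17/52) * 2 = 34/52
  C: (8/52) * 3 = 24/52
  F: (9/52) * 3 = 27/52
Sum = (18 + 34 + 24 + 27)/52 = 103/52

L = 103/52 = 1.9808 bits/symbol


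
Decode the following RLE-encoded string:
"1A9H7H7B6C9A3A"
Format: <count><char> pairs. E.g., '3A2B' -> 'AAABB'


Expanding each <count><char> pair:
  1A -> 'A'
  9H -> 'HHHHHHHHH'
  7H -> 'HHHHHHH'
  7B -> 'BBBBBBB'
  6C -> 'CCCCCC'
  9A -> 'AAAAAAAAA'
  3A -> 'AAA'

Decoded = AHHHHHHHHHHHHHHHHBBBBBBBCCCCCCAAAAAAAAAAAA


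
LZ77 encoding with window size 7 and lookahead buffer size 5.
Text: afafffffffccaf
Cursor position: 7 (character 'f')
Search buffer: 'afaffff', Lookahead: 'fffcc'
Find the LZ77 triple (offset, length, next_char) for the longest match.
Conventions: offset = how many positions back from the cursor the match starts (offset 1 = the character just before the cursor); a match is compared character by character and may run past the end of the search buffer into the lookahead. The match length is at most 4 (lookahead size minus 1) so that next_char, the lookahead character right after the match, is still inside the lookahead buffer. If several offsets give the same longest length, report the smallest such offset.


Try each offset into the search buffer:
  offset=1 (pos 6, char 'f'): match length 3
  offset=2 (pos 5, char 'f'): match length 3
  offset=3 (pos 4, char 'f'): match length 3
  offset=4 (pos 3, char 'f'): match length 3
  offset=5 (pos 2, char 'a'): match length 0
  offset=6 (pos 1, char 'f'): match length 1
  offset=7 (pos 0, char 'a'): match length 0
Longest match has length 3, found at offsets 1, 2, 3, 4; take the smallest, offset 1.
next_char = character at position 7 + 3 = 10 -> 'c'

Best match: offset=1, length=3 (matching 'fff' starting at position 6)
LZ77 triple: (1, 3, 'c')


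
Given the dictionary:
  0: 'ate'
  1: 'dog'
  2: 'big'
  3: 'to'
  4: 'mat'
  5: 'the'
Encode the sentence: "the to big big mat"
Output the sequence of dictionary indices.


Look up each word in the dictionary:
  'the' -> 5
  'to' -> 3
  'big' -> 2
  'big' -> 2
  'mat' -> 4

Encoded: [5, 3, 2, 2, 4]


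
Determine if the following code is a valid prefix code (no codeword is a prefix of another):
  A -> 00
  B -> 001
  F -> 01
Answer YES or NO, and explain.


Checking each pair (does one codeword prefix another?):
  A='00' vs B='001': prefix -- VIOLATION

NO -- this is NOT a valid prefix code. A (00) is a prefix of B (001).


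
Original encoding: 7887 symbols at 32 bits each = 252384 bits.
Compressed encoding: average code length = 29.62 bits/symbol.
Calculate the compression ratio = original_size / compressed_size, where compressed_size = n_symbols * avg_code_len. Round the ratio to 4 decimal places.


original_size = n_symbols * orig_bits = 7887 * 32 = 252384 bits
compressed_size = n_symbols * avg_code_len = 7887 * 29.62 = 233612.94 bits
ratio = original_size / compressed_size = 252384 / 233612.94 = 1.0804

Compression ratio = 1.0804


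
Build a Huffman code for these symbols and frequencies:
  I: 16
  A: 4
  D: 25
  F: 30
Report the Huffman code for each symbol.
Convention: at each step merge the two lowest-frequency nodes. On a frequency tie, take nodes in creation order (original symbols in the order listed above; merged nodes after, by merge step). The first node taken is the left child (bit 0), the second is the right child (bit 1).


Huffman tree construction:
Step 1: Merge A(4) + I(16) = 20
Step 2: Merge (A+I)(20) + D(25) = 45
Step 3: Merge F(30) + ((A+I)+D)(45) = 75
Read each symbol's code off the tree from the root (left child = 0, right child = 1).

Codes:
  I: 101 (length 3)
  A: 100 (length 3)
  D: 11 (length 2)
  F: 0 (length 1)
Average code length: 140/75 = 1.8667 bits/symbol


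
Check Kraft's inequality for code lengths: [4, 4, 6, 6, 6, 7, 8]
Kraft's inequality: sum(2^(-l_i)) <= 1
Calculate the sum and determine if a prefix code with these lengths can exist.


Sum = 2^(-4) + 2^(-4) + 2^(-6) + 2^(-6) + 2^(-6) + 2^(-7) + 2^(-8)
    = 0.0625 + 0.0625 + 0.015625 + 0.015625 + 0.015625 + 0.0078125 + 0.00390625
    = 47/256 = 0.18359375
Since 0.18359375 <= 1, Kraft's inequality IS satisfied.
A prefix code with these lengths CAN exist.

Kraft sum = 0.18359375. Satisfied.


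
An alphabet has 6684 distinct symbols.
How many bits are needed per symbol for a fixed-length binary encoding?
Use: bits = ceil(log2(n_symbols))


log2(6684) = 12.7065
Bracket: 2^12 = 4096 < 6684 <= 2^13 = 8192
So ceil(log2(6684)) = 13

bits = ceil(log2(6684)) = ceil(12.7065) = 13 bits


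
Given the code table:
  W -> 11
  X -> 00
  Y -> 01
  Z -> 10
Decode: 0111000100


Decoding:
01 -> Y
11 -> W
00 -> X
01 -> Y
00 -> X


Result: YWXYX


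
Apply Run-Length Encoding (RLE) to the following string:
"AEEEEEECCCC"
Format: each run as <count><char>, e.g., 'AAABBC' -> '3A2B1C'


Scanning runs left to right:
  i=0: run of 'A' x 1 -> '1A'
  i=1: run of 'E' x 6 -> '6E'
  i=7: run of 'C' x 4 -> '4C'

RLE = 1A6E4C


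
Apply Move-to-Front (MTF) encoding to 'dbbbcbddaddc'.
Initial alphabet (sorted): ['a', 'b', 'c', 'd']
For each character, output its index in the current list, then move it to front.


MTF encoding:
'd': index 3 in ['a', 'b', 'c', 'd'] -> ['d', 'a', 'b', 'c']
'b': index 2 in ['d', 'a', 'b', 'c'] -> ['b', 'd', 'a', 'c']
'b': index 0 in ['b', 'd', 'a', 'c'] -> ['b', 'd', 'a', 'c']
'b': index 0 in ['b', 'd', 'a', 'c'] -> ['b', 'd', 'a', 'c']
'c': index 3 in ['b', 'd', 'a', 'c'] -> ['c', 'b', 'd', 'a']
'b': index 1 in ['c', 'b', 'd', 'a'] -> ['b', 'c', 'd', 'a']
'd': index 2 in ['b', 'c', 'd', 'a'] -> ['d', 'b', 'c', 'a']
'd': index 0 in ['d', 'b', 'c', 'a'] -> ['d', 'b', 'c', 'a']
'a': index 3 in ['d', 'b', 'c', 'a'] -> ['a', 'd', 'b', 'c']
'd': index 1 in ['a', 'd', 'b', 'c'] -> ['d', 'a', 'b', 'c']
'd': index 0 in ['d', 'a', 'b', 'c'] -> ['d', 'a', 'b', 'c']
'c': index 3 in ['d', 'a', 'b', 'c'] -> ['c', 'd', 'a', 'b']


Output: [3, 2, 0, 0, 3, 1, 2, 0, 3, 1, 0, 3]


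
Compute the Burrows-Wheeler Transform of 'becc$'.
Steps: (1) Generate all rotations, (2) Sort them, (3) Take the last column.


Rotations (sorted):
  0: $becc -> last char: c
  1: becc$ -> last char: $
  2: c$bec -> last char: c
  3: cc$be -> last char: e
  4: ecc$b -> last char: b


BWT = c$ceb


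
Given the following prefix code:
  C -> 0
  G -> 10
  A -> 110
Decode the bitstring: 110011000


Decoding step by step:
Bits 110 -> A
Bits 0 -> C
Bits 110 -> A
Bits 0 -> C
Bits 0 -> C


Decoded message: ACACC


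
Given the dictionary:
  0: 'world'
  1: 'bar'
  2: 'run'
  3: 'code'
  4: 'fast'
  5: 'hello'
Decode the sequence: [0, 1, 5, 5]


Look up each index in the dictionary:
  0 -> 'world'
  1 -> 'bar'
  5 -> 'hello'
  5 -> 'hello'

Decoded: "world bar hello hello"


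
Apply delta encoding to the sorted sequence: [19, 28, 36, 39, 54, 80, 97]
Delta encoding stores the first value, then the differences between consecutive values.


First value: 19
Deltas:
  28 - 19 = 9
  36 - 28 = 8
  39 - 36 = 3
  54 - 39 = 15
  80 - 54 = 26
  97 - 80 = 17


Delta encoded: [19, 9, 8, 3, 15, 26, 17]


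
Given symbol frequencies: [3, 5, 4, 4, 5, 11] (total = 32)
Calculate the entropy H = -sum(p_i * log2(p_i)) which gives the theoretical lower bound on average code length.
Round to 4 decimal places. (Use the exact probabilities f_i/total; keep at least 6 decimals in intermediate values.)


Per-symbol terms -p_i * log2(p_i) with p_i = f_i/32:
  p = 3/32 = 0.093750: log2(p) = -3.415037, -p*log2(p) = 0.320160
  p = 5/32 = 0.156250: log2(p) = -2.678072, -p*log2(p) = 0.418449
  p = 4/32 = 0.125000: log2(p) = -3.000000, -p*log2(p) = 0.375000
  p = 4/32 = 0.125000: log2(p) = -3.000000, -p*log2(p) = 0.375000
  p = 5/32 = 0.156250: log2(p) = -2.678072, -p*log2(p) = 0.418449
  p = 11/32 = 0.343750: log2(p) = -1.540568, -p*log2(p) = 0.529570
H = 0.320160 + 0.418449 + 0.375000 + 0.375000 + 0.418449 + 0.529570 = 2.436628

H = 2.4366 bits/symbol
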